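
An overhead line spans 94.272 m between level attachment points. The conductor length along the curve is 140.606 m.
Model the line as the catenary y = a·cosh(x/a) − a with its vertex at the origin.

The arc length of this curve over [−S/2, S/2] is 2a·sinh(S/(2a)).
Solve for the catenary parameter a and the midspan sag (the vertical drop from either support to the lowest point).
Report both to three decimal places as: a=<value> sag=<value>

a=29.280 sag=46.877

seed: a₀ = √(S³/(24(L−S))) = √(94.272³/(24·46.334)) = 27.448497
iter 1: u=1.717253  f(a)=+7.332e+00  f'(a)=-4.482e+00  a ← 27.448497 − (+7.332e+00/-4.482e+00) = 29.084152
iter 2: u=1.620676  f(a)=+7.065e-01  f'(a)=-3.657e+00  a ← 29.084152 − (+7.065e-01/-3.657e+00) = 29.277349
iter 3: u=1.609982  f(a)=+8.104e-03  f'(a)=-3.573e+00  a ← 29.277349 − (+8.104e-03/-3.573e+00) = 29.279617
iter 4: u=1.609857  f(a)=+1.093e-06  f'(a)=-3.572e+00  a ← 29.279617 − (+1.093e-06/-3.572e+00) = 29.279617
iter 5: u=1.609857  f(a)=+5.684e-14  f'(a)=-3.572e+00  a ← 29.279617 − (+5.684e-14/-3.572e+00) = 29.279617
converged: |Δa| < 1e-12 after 5 iterations
sag = a·(cosh(S/(2a)) − 1) = 29.279617·(cosh(1.609857) − 1) = 46.876852
T_max/T_min = cosh(S/(2a)) = 2.601006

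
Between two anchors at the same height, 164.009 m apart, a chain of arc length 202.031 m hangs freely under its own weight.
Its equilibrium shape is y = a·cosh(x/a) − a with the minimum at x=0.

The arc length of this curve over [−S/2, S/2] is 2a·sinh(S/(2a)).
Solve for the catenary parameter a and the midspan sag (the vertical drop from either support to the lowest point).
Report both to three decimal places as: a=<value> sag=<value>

a=71.830 sag=52.120

seed: a₀ = √(S³/(24(L−S))) = √(164.009³/(24·38.022)) = 69.530991
iter 1: u=1.179395  f(a)=+2.734e+00  f'(a)=-1.254e+00  a ← 69.530991 − (+2.734e+00/-1.254e+00) = 71.711729
iter 2: u=1.143530  f(a)=+1.339e-01  f'(a)=-1.133e+00  a ← 71.711729 − (+1.339e-01/-1.133e+00) = 71.829839
iter 3: u=1.141650  f(a)=+3.577e-04  f'(a)=-1.127e+00  a ← 71.829839 − (+3.577e-04/-1.127e+00) = 71.830156
iter 4: u=1.141644  f(a)=+2.568e-09  f'(a)=-1.127e+00  a ← 71.830156 − (+2.568e-09/-1.127e+00) = 71.830156
iter 5: u=1.141644  f(a)=+0.000e+00  f'(a)=-1.127e+00  a ← 71.830156 − (+0.000e+00/-1.127e+00) = 71.830156
converged: |Δa| < 1e-12 after 5 iterations
sag = a·(cosh(S/(2a)) − 1) = 71.830156·(cosh(1.141644) − 1) = 52.120247
T_max/T_min = cosh(S/(2a)) = 1.725604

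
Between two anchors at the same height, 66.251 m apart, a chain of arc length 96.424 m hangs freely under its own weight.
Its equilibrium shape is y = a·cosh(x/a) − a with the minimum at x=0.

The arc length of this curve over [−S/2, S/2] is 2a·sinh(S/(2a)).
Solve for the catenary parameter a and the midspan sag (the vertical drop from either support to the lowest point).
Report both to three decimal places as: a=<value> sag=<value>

seed: a₀ = √(S³/(24(L−S))) = √(66.251³/(24·30.173)) = 20.038896
iter 1: u=1.653060  f(a)=+4.401e+00  f'(a)=-3.919e+00  a ← 20.038896 − (+4.401e+00/-3.919e+00) = 21.161981
iter 2: u=1.565331  f(a)=+3.971e-01  f'(a)=-3.241e+00  a ← 21.161981 − (+3.971e-01/-3.241e+00) = 21.284511
iter 3: u=1.556320  f(a)=+3.941e-03  f'(a)=-3.177e+00  a ← 21.284511 − (+3.941e-03/-3.177e+00) = 21.285751
iter 4: u=1.556229  f(a)=+3.966e-07  f'(a)=-3.176e+00  a ← 21.285751 − (+3.966e-07/-3.176e+00) = 21.285751
iter 5: u=1.556229  f(a)=+0.000e+00  f'(a)=-3.176e+00  a ← 21.285751 − (+0.000e+00/-3.176e+00) = 21.285751
converged: |Δa| < 1e-12 after 5 iterations
sag = a·(cosh(S/(2a)) − 1) = 21.285751·(cosh(1.556229) − 1) = 31.416053
T_max/T_min = cosh(S/(2a)) = 2.475919

a=21.286 sag=31.416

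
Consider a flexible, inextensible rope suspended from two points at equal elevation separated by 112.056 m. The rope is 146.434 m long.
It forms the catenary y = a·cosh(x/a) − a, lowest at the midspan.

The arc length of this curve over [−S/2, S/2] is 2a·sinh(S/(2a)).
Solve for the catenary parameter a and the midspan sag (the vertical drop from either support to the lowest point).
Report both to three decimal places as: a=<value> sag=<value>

a=43.076 sag=41.873

seed: a₀ = √(S³/(24(L−S))) = √(112.056³/(24·34.378)) = 41.295882
iter 1: u=1.356745  f(a)=+3.306e+00  f'(a)=-1.992e+00  a ← 41.295882 − (+3.306e+00/-1.992e+00) = 42.955460
iter 2: u=1.304328  f(a)=+2.098e-01  f'(a)=-1.747e+00  a ← 42.955460 − (+2.098e-01/-1.747e+00) = 43.075542
iter 3: u=1.300692  f(a)=+9.707e-04  f'(a)=-1.731e+00  a ← 43.075542 − (+9.707e-04/-1.731e+00) = 43.076103
iter 4: u=1.300675  f(a)=+2.100e-08  f'(a)=-1.731e+00  a ← 43.076103 − (+2.100e-08/-1.731e+00) = 43.076103
iter 5: u=1.300675  f(a)=+2.842e-14  f'(a)=-1.731e+00  a ← 43.076103 − (+2.842e-14/-1.731e+00) = 43.076103
converged: |Δa| < 1e-12 after 5 iterations
sag = a·(cosh(S/(2a)) − 1) = 43.076103·(cosh(1.300675) − 1) = 41.872586
T_max/T_min = cosh(S/(2a)) = 1.972061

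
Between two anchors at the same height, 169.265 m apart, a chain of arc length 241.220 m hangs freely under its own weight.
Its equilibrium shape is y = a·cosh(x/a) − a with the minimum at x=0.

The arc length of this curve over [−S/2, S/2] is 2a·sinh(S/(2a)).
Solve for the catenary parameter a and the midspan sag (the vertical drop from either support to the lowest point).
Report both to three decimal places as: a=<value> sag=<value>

a=56.087 sag=76.926

seed: a₀ = √(S³/(24(L−S))) = √(169.265³/(24·71.955)) = 52.992528
iter 1: u=1.597065  f(a)=+9.754e+00  f'(a)=-3.474e+00  a ← 52.992528 − (+9.754e+00/-3.474e+00) = 55.799833
iter 2: u=1.516716  f(a)=+8.287e-01  f'(a)=-2.907e+00  a ← 55.799833 − (+8.287e-01/-2.907e+00) = 56.084900
iter 3: u=1.509007  f(a)=+7.209e-03  f'(a)=-2.857e+00  a ← 56.084900 − (+7.209e-03/-2.857e+00) = 56.087424
iter 4: u=1.508939  f(a)=+5.560e-07  f'(a)=-2.856e+00  a ← 56.087424 − (+5.560e-07/-2.856e+00) = 56.087424
iter 5: u=1.508939  f(a)=+0.000e+00  f'(a)=-2.856e+00  a ← 56.087424 − (+0.000e+00/-2.856e+00) = 56.087424
converged: |Δa| < 1e-12 after 5 iterations
sag = a·(cosh(S/(2a)) − 1) = 56.087424·(cosh(1.508939) − 1) = 76.926001
T_max/T_min = cosh(S/(2a)) = 2.371537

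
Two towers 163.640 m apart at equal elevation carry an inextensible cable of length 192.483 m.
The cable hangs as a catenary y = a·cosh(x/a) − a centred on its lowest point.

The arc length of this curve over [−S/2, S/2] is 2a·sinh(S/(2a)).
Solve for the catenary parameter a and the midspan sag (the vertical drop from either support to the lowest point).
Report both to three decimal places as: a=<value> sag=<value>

a=81.586 sag=44.583

seed: a₀ = √(S³/(24(L−S))) = √(163.640³/(24·28.843)) = 79.562491
iter 1: u=1.028374  f(a)=+1.564e+00  f'(a)=-8.047e-01  a ← 79.562491 − (+1.564e+00/-8.047e-01) = 81.506296
iter 2: u=1.003849  f(a)=+5.915e-02  f'(a)=-7.448e-01  a ← 81.506296 − (+5.915e-02/-7.448e-01) = 81.585715
iter 3: u=1.002872  f(a)=+9.198e-05  f'(a)=-7.425e-01  a ← 81.585715 − (+9.198e-05/-7.425e-01) = 81.585839
iter 4: u=1.002870  f(a)=+2.231e-10  f'(a)=-7.425e-01  a ← 81.585839 − (+2.231e-10/-7.425e-01) = 81.585839
iter 5: u=1.002870  f(a)=+2.842e-14  f'(a)=-7.425e-01  a ← 81.585839 − (+2.842e-14/-7.425e-01) = 81.585839
converged: |Δa| < 1e-12 after 5 iterations
sag = a·(cosh(S/(2a)) − 1) = 81.585839·(cosh(1.002870) − 1) = 44.583394
T_max/T_min = cosh(S/(2a)) = 1.546460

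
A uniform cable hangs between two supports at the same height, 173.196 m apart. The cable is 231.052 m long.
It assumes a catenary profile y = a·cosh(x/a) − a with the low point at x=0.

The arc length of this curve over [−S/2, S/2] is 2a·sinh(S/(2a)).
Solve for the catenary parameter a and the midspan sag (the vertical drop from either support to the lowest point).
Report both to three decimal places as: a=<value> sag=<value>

seed: a₀ = √(S³/(24(L−S))) = √(173.196³/(24·57.856)) = 61.168378
iter 1: u=1.415732  f(a)=+6.083e+00  f'(a)=-2.299e+00  a ← 61.168378 − (+6.083e+00/-2.299e+00) = 63.814097
iter 2: u=1.357036  f(a)=+4.169e-01  f'(a)=-1.994e+00  a ← 63.814097 − (+4.169e-01/-1.994e+00) = 64.023203
iter 3: u=1.352603  f(a)=+2.277e-03  f'(a)=-1.972e+00  a ← 64.023203 − (+2.277e-03/-1.972e+00) = 64.024357
iter 4: u=1.352579  f(a)=+6.876e-08  f'(a)=-1.972e+00  a ← 64.024357 − (+6.876e-08/-1.972e+00) = 64.024357
iter 5: u=1.352579  f(a)=+0.000e+00  f'(a)=-1.972e+00  a ← 64.024357 − (+0.000e+00/-1.972e+00) = 64.024357
converged: |Δa| < 1e-12 after 5 iterations
sag = a·(cosh(S/(2a)) − 1) = 64.024357·(cosh(1.352579) − 1) = 68.056584
T_max/T_min = cosh(S/(2a)) = 2.062980

a=64.024 sag=68.057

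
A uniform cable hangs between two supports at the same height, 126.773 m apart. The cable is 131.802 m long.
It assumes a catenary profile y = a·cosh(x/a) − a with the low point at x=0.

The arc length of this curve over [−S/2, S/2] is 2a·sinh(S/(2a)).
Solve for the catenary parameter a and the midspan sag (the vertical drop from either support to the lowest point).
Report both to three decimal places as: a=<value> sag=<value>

a=130.691 sag=15.675

seed: a₀ = √(S³/(24(L−S))) = √(126.773³/(24·5.029)) = 129.925295
iter 1: u=0.487869  f(a)=+6.019e-02  f'(a)=-7.927e-02  a ← 129.925295 − (+6.019e-02/-7.927e-02) = 130.684572
iter 2: u=0.485034  f(a)=+5.317e-04  f'(a)=-7.788e-02  a ← 130.684572 − (+5.317e-04/-7.788e-02) = 130.691400
iter 3: u=0.485009  f(a)=+4.231e-08  f'(a)=-7.786e-02  a ← 130.691400 − (+4.231e-08/-7.786e-02) = 130.691400
iter 4: u=0.485009  f(a)=+0.000e+00  f'(a)=-7.786e-02  a ← 130.691400 − (+0.000e+00/-7.786e-02) = 130.691400
converged: |Δa| < 1e-12 after 4 iterations
sag = a·(cosh(S/(2a)) − 1) = 130.691400·(cosh(0.485009) − 1) = 15.675208
T_max/T_min = cosh(S/(2a)) = 1.119941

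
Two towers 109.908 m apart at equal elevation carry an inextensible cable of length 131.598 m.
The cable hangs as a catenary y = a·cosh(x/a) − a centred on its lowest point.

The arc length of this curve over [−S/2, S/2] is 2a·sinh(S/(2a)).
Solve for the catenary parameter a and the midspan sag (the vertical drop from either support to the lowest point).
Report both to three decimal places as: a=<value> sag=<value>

a=51.934 sag=31.891

seed: a₀ = √(S³/(24(L−S))) = √(109.908³/(24·21.690)) = 50.501998
iter 1: u=1.088155  f(a)=+1.321e+00  f'(a)=-9.651e-01  a ← 50.501998 − (+1.321e+00/-9.651e-01) = 51.870732
iter 2: u=1.059441  f(a)=+5.561e-02  f'(a)=-8.854e-01  a ← 51.870732 − (+5.561e-02/-8.854e-01) = 51.933537
iter 3: u=1.058160  f(a)=+1.081e-04  f'(a)=-8.819e-01  a ← 51.933537 − (+1.081e-04/-8.819e-01) = 51.933659
iter 4: u=1.058158  f(a)=+4.106e-10  f'(a)=-8.819e-01  a ← 51.933659 − (+4.106e-10/-8.819e-01) = 51.933659
iter 5: u=1.058158  f(a)=-2.842e-14  f'(a)=-8.819e-01  a ← 51.933659 − (-2.842e-14/-8.819e-01) = 51.933659
converged: |Δa| < 1e-12 after 5 iterations
sag = a·(cosh(S/(2a)) − 1) = 51.933659·(cosh(1.058158) − 1) = 31.891238
T_max/T_min = cosh(S/(2a)) = 1.614076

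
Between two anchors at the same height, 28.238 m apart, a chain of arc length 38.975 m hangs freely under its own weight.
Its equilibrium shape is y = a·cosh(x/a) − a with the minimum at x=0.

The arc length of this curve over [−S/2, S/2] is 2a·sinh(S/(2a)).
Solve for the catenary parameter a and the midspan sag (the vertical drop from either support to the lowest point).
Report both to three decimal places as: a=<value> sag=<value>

a=9.840 sag=11.991

seed: a₀ = √(S³/(24(L−S))) = √(28.238³/(24·10.737)) = 9.347679
iter 1: u=1.510428  f(a)=+1.293e+00  f'(a)=-2.866e+00  a ← 9.347679 − (+1.293e+00/-2.866e+00) = 9.799002
iter 2: u=1.440861  f(a)=+9.958e-02  f'(a)=-2.440e+00  a ← 9.799002 − (+9.958e-02/-2.440e+00) = 9.839809
iter 3: u=1.434886  f(a)=+6.989e-04  f'(a)=-2.406e+00  a ← 9.839809 − (+6.989e-04/-2.406e+00) = 9.840099
iter 4: u=1.434843  f(a)=+3.497e-08  f'(a)=-2.406e+00  a ← 9.840099 − (+3.497e-08/-2.406e+00) = 9.840099
iter 5: u=1.434843  f(a)=+7.105e-15  f'(a)=-2.406e+00  a ← 9.840099 − (+7.105e-15/-2.406e+00) = 9.840099
converged: |Δa| < 1e-12 after 5 iterations
sag = a·(cosh(S/(2a)) − 1) = 9.840099·(cosh(1.434843) − 1) = 11.990847
T_max/T_min = cosh(S/(2a)) = 2.218570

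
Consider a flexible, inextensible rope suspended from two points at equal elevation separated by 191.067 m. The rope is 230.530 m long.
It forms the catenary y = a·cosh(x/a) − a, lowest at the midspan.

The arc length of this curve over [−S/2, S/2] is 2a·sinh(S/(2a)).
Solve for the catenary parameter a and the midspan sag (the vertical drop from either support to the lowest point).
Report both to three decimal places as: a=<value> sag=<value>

seed: a₀ = √(S³/(24(L−S))) = √(191.067³/(24·39.463)) = 85.817895
iter 1: u=1.113212  f(a)=+2.519e+00  f'(a)=-1.039e+00  a ← 85.817895 − (+2.519e+00/-1.039e+00) = 88.242375
iter 2: u=1.082626  f(a)=+1.107e-01  f'(a)=-9.493e-01  a ← 88.242375 − (+1.107e-01/-9.493e-01) = 88.358957
iter 3: u=1.081198  f(a)=+2.355e-04  f'(a)=-9.453e-01  a ← 88.358957 − (+2.355e-04/-9.453e-01) = 88.359206
iter 4: u=1.081195  f(a)=+1.071e-09  f'(a)=-9.453e-01  a ← 88.359206 − (+1.071e-09/-9.453e-01) = 88.359206
iter 5: u=1.081195  f(a)=-2.842e-14  f'(a)=-9.453e-01  a ← 88.359206 − (-2.842e-14/-9.453e-01) = 88.359206
converged: |Δa| < 1e-12 after 5 iterations
sag = a·(cosh(S/(2a)) − 1) = 88.359206·(cosh(1.081195) − 1) = 56.876359
T_max/T_min = cosh(S/(2a)) = 1.643695

a=88.359 sag=56.876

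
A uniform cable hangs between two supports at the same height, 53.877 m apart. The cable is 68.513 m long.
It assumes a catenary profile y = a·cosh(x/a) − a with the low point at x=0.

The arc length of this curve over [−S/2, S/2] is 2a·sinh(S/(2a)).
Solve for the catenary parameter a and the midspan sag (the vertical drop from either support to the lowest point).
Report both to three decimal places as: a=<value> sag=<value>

a=21.911 sag=18.753

seed: a₀ = √(S³/(24(L−S))) = √(53.877³/(24·14.636)) = 21.100283
iter 1: u=1.276689  f(a)=+1.240e+00  f'(a)=-1.627e+00  a ← 21.100283 − (+1.240e+00/-1.627e+00) = 21.862524
iter 2: u=1.232177  f(a)=+7.037e-02  f'(a)=-1.447e+00  a ← 21.862524 − (+7.037e-02/-1.447e+00) = 21.911152
iter 3: u=1.229442  f(a)=+2.567e-04  f'(a)=-1.437e+00  a ← 21.911152 − (+2.567e-04/-1.437e+00) = 21.911330
iter 4: u=1.229432  f(a)=+3.444e-09  f'(a)=-1.437e+00  a ← 21.911330 − (+3.444e-09/-1.437e+00) = 21.911330
iter 5: u=1.229432  f(a)=+1.421e-14  f'(a)=-1.437e+00  a ← 21.911330 − (+1.421e-14/-1.437e+00) = 21.911330
converged: |Δa| < 1e-12 after 5 iterations
sag = a·(cosh(S/(2a)) − 1) = 21.911330·(cosh(1.229432) − 1) = 18.753325
T_max/T_min = cosh(S/(2a)) = 1.855873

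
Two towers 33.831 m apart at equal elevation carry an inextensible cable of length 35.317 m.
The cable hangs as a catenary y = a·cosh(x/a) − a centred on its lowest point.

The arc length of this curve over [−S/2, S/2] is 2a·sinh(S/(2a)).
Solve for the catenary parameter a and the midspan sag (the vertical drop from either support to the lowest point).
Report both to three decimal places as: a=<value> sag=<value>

seed: a₀ = √(S³/(24(L−S))) = √(33.831³/(24·1.486)) = 32.950137
iter 1: u=0.513367  f(a)=+1.970e-02  f'(a)=-9.260e-02  a ← 32.950137 − (+1.970e-02/-9.260e-02) = 33.162939
iter 2: u=0.510072  f(a)=+1.925e-04  f'(a)=-9.079e-02  a ← 33.162939 − (+1.925e-04/-9.079e-02) = 33.165060
iter 3: u=0.510040  f(a)=+1.878e-08  f'(a)=-9.078e-02  a ← 33.165060 − (+1.878e-08/-9.078e-02) = 33.165060
iter 4: u=0.510040  f(a)=+0.000e+00  f'(a)=-9.078e-02  a ← 33.165060 − (+0.000e+00/-9.078e-02) = 33.165060
converged: |Δa| < 1e-12 after 4 iterations
sag = a·(cosh(S/(2a)) − 1) = 33.165060·(cosh(0.510040) − 1) = 4.408120
T_max/T_min = cosh(S/(2a)) = 1.132915

a=33.165 sag=4.408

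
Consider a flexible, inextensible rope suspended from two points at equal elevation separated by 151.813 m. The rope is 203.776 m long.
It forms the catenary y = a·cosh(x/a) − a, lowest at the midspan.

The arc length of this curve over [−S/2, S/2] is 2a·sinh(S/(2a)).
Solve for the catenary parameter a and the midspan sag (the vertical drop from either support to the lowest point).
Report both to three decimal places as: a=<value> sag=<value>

a=55.498 sag=60.525

seed: a₀ = √(S³/(24(L−S))) = √(151.813³/(24·51.963)) = 52.967651
iter 1: u=1.433073  f(a)=+5.604e+00  f'(a)=-2.396e+00  a ← 52.967651 − (+5.604e+00/-2.396e+00) = 55.306950
iter 2: u=1.372459  f(a)=+3.927e-01  f'(a)=-2.071e+00  a ← 55.306950 − (+3.927e-01/-2.071e+00) = 55.496571
iter 3: u=1.367769  f(a)=+2.249e-03  f'(a)=-2.047e+00  a ← 55.496571 − (+2.249e-03/-2.047e+00) = 55.497669
iter 4: u=1.367742  f(a)=+7.467e-08  f'(a)=-2.047e+00  a ← 55.497669 − (+7.467e-08/-2.047e+00) = 55.497669
iter 5: u=1.367742  f(a)=-5.684e-14  f'(a)=-2.047e+00  a ← 55.497669 − (-5.684e-14/-2.047e+00) = 55.497669
converged: |Δa| < 1e-12 after 5 iterations
sag = a·(cosh(S/(2a)) − 1) = 55.497669·(cosh(1.367742) − 1) = 60.524552
T_max/T_min = cosh(S/(2a)) = 2.090578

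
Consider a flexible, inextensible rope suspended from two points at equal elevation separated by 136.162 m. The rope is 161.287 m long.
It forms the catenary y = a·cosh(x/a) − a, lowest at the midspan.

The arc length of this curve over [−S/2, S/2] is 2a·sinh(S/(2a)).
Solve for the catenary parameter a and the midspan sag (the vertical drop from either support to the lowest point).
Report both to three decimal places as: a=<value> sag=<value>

seed: a₀ = √(S³/(24(L−S))) = √(136.162³/(24·25.125)) = 64.703121
iter 1: u=1.052206  f(a)=+1.428e+00  f'(a)=-8.661e-01  a ← 64.703121 − (+1.428e+00/-8.661e-01) = 66.352019
iter 2: u=1.026058  f(a)=+5.641e-02  f'(a)=-7.989e-01  a ← 66.352019 − (+5.641e-02/-7.989e-01) = 66.422633
iter 3: u=1.024967  f(a)=+9.604e-05  f'(a)=-7.962e-01  a ← 66.422633 − (+9.604e-05/-7.962e-01) = 66.422753
iter 4: u=1.024965  f(a)=+2.794e-10  f'(a)=-7.962e-01  a ← 66.422753 − (+2.794e-10/-7.962e-01) = 66.422753
iter 5: u=1.024965  f(a)=+0.000e+00  f'(a)=-7.962e-01  a ← 66.422753 − (+0.000e+00/-7.962e-01) = 66.422753
converged: |Δa| < 1e-12 after 5 iterations
sag = a·(cosh(S/(2a)) − 1) = 66.422753·(cosh(1.024965) − 1) = 38.053829
T_max/T_min = cosh(S/(2a)) = 1.572904

a=66.423 sag=38.054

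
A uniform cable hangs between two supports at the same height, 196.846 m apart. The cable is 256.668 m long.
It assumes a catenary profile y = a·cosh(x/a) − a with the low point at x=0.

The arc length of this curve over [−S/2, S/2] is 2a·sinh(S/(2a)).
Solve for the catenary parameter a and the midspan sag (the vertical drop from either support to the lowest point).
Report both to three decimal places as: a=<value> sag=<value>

seed: a₀ = √(S³/(24(L−S))) = √(196.846³/(24·59.822)) = 72.887626
iter 1: u=1.350339  f(a)=+5.697e+00  f'(a)=-1.961e+00  a ← 72.887626 − (+5.697e+00/-1.961e+00) = 75.792784
iter 2: u=1.298580  f(a)=+3.583e-01  f'(a)=-1.721e+00  a ← 75.792784 − (+3.583e-01/-1.721e+00) = 76.000940
iter 3: u=1.295023  f(a)=+1.628e-03  f'(a)=-1.706e+00  a ← 76.000940 − (+1.628e-03/-1.706e+00) = 76.001894
iter 4: u=1.295007  f(a)=+3.394e-08  f'(a)=-1.706e+00  a ← 76.001894 − (+3.394e-08/-1.706e+00) = 76.001894
iter 5: u=1.295007  f(a)=-5.684e-14  f'(a)=-1.706e+00  a ← 76.001894 − (-5.684e-14/-1.706e+00) = 76.001894
converged: |Δa| < 1e-12 after 5 iterations
sag = a·(cosh(S/(2a)) − 1) = 76.001894·(cosh(1.295007) − 1) = 73.148712
T_max/T_min = cosh(S/(2a)) = 1.962459

a=76.002 sag=73.149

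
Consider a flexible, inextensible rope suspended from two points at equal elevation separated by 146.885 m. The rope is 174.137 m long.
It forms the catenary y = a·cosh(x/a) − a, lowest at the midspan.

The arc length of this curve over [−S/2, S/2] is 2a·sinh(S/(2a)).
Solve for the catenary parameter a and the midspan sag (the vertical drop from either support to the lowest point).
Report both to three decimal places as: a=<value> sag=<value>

seed: a₀ = √(S³/(24(L−S))) = √(146.885³/(24·27.252)) = 69.608353
iter 1: u=1.055082  f(a)=+1.558e+00  f'(a)=-8.737e-01  a ← 69.608353 − (+1.558e+00/-8.737e-01) = 71.391177
iter 2: u=1.028734  f(a)=+6.185e-02  f'(a)=-8.056e-01  a ← 71.391177 − (+6.185e-02/-8.056e-01) = 71.467956
iter 3: u=1.027628  f(a)=+1.064e-04  f'(a)=-8.028e-01  a ← 71.467956 − (+1.064e-04/-8.028e-01) = 71.468088
iter 4: u=1.027626  f(a)=+3.166e-10  f'(a)=-8.028e-01  a ← 71.468088 − (+3.166e-10/-8.028e-01) = 71.468088
iter 5: u=1.027626  f(a)=-5.684e-14  f'(a)=-8.028e-01  a ← 71.468088 − (-5.684e-14/-8.028e-01) = 71.468088
converged: |Δa| < 1e-12 after 5 iterations
sag = a·(cosh(S/(2a)) − 1) = 71.468088·(cosh(1.027626) − 1) = 41.175648
T_max/T_min = cosh(S/(2a)) = 1.576140

a=71.468 sag=41.176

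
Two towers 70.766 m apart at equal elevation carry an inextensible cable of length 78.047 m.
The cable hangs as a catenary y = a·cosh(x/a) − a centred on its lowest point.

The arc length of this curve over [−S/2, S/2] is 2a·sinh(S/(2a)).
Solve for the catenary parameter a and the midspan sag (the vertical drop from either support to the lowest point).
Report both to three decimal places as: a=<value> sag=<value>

a=45.713 sag=14.391

seed: a₀ = √(S³/(24(L−S))) = √(70.766³/(24·7.281)) = 45.033514
iter 1: u=0.785704  f(a)=+2.281e-01  f'(a)=-3.438e-01  a ← 45.033514 − (+2.281e-01/-3.438e-01) = 45.696961
iter 2: u=0.774297  f(a)=+5.138e-03  f'(a)=-3.284e-01  a ← 45.696961 − (+5.138e-03/-3.284e-01) = 45.712605
iter 3: u=0.774032  f(a)=+2.741e-06  f'(a)=-3.281e-01  a ← 45.712605 − (+2.741e-06/-3.281e-01) = 45.712613
iter 4: u=0.774031  f(a)=+7.958e-13  f'(a)=-3.281e-01  a ← 45.712613 − (+7.958e-13/-3.281e-01) = 45.712613
converged: |Δa| < 1e-12 after 4 iterations
sag = a·(cosh(S/(2a)) − 1) = 45.712613·(cosh(0.774031) − 1) = 14.391268
T_max/T_min = cosh(S/(2a)) = 1.314821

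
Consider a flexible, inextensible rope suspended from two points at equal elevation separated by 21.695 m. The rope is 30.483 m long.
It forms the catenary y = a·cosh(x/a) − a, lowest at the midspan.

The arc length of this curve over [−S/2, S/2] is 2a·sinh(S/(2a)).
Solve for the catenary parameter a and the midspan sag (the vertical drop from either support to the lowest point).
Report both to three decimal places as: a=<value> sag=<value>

a=7.347 sag=9.573

seed: a₀ = √(S³/(24(L−S))) = √(21.695³/(24·8.788)) = 6.958071
iter 1: u=1.558981  f(a)=+1.132e+00  f'(a)=-3.196e+00  a ← 6.958071 − (+1.132e+00/-3.196e+00) = 7.312256
iter 2: u=1.483468  f(a)=+9.216e-02  f'(a)=-2.695e+00  a ← 7.312256 − (+9.216e-02/-2.695e+00) = 7.346460
iter 3: u=1.476562  f(a)=+7.308e-04  f'(a)=-2.652e+00  a ← 7.346460 − (+7.308e-04/-2.652e+00) = 7.346735
iter 4: u=1.476506  f(a)=+4.675e-08  f'(a)=-2.652e+00  a ← 7.346735 − (+4.675e-08/-2.652e+00) = 7.346735
iter 5: u=1.476506  f(a)=+3.553e-15  f'(a)=-2.652e+00  a ← 7.346735 − (+3.553e-15/-2.652e+00) = 7.346735
converged: |Δa| < 1e-12 after 5 iterations
sag = a·(cosh(S/(2a)) − 1) = 7.346735·(cosh(1.476506) − 1) = 9.573012
T_max/T_min = cosh(S/(2a)) = 2.303029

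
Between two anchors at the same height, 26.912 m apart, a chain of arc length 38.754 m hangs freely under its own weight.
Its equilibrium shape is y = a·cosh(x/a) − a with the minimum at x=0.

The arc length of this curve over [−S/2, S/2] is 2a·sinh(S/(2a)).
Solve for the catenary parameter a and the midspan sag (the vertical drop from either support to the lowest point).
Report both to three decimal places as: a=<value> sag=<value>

seed: a₀ = √(S³/(24(L−S))) = √(26.912³/(24·11.842)) = 8.281344
iter 1: u=1.624857  f(a)=+1.665e+00  f'(a)=-3.690e+00  a ← 8.281344 − (+1.665e+00/-3.690e+00) = 8.732645
iter 2: u=1.540885  f(a)=+1.458e-01  f'(a)=-3.069e+00  a ← 8.732645 − (+1.458e-01/-3.069e+00) = 8.780148
iter 3: u=1.532548  f(a)=+1.355e-03  f'(a)=-3.013e+00  a ← 8.780148 − (+1.355e-03/-3.013e+00) = 8.780598
iter 4: u=1.532470  f(a)=+1.194e-07  f'(a)=-3.012e+00  a ← 8.780598 − (+1.194e-07/-3.012e+00) = 8.780598
iter 5: u=1.532470  f(a)=+7.105e-15  f'(a)=-3.012e+00  a ← 8.780598 − (+7.105e-15/-3.012e+00) = 8.780598
converged: |Δa| < 1e-12 after 5 iterations
sag = a·(cosh(S/(2a)) − 1) = 8.780598·(cosh(1.532470) − 1) = 12.493025
T_max/T_min = cosh(S/(2a)) = 2.422799

a=8.781 sag=12.493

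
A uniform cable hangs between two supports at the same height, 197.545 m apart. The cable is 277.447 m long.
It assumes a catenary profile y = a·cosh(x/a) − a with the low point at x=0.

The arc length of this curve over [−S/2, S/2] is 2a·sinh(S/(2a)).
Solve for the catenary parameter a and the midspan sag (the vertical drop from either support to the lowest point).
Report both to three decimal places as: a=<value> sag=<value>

seed: a₀ = √(S³/(24(L−S))) = √(197.545³/(24·79.902)) = 63.403702
iter 1: u=1.557835  f(a)=+1.028e+01  f'(a)=-3.188e+00  a ← 63.403702 − (+1.028e+01/-3.188e+00) = 66.627190
iter 2: u=1.482465  f(a)=+8.356e-01  f'(a)=-2.688e+00  a ← 66.627190 − (+8.356e-01/-2.688e+00) = 66.938002
iter 3: u=1.475582  f(a)=+6.607e-03  f'(a)=-2.646e+00  a ← 66.938002 − (+6.607e-03/-2.646e+00) = 66.940499
iter 4: u=1.475527  f(a)=+4.203e-07  f'(a)=-2.646e+00  a ← 66.940499 − (+4.203e-07/-2.646e+00) = 66.940499
iter 5: u=1.475527  f(a)=+0.000e+00  f'(a)=-2.646e+00  a ← 66.940499 − (+0.000e+00/-2.646e+00) = 66.940499
converged: |Δa| < 1e-12 after 5 iterations
sag = a·(cosh(S/(2a)) − 1) = 66.940499·(cosh(1.475527) − 1) = 87.089498
T_max/T_min = cosh(S/(2a)) = 2.300999

a=66.940 sag=87.089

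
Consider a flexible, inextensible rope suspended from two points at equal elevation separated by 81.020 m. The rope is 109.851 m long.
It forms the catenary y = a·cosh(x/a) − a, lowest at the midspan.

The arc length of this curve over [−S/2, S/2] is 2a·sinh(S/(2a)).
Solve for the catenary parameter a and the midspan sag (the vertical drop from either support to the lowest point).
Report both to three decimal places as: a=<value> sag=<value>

seed: a₀ = √(S³/(24(L−S))) = √(81.020³/(24·28.831)) = 27.723808
iter 1: u=1.461199  f(a)=+3.239e+00  f'(a)=-2.559e+00  a ← 27.723808 − (+3.239e+00/-2.559e+00) = 28.989468
iter 2: u=1.397404  f(a)=+2.350e-01  f'(a)=-2.200e+00  a ← 28.989468 − (+2.350e-01/-2.200e+00) = 29.096287
iter 3: u=1.392274  f(a)=+1.451e-03  f'(a)=-2.173e+00  a ← 29.096287 − (+1.451e-03/-2.173e+00) = 29.096955
iter 4: u=1.392242  f(a)=+5.609e-08  f'(a)=-2.173e+00  a ← 29.096955 − (+5.609e-08/-2.173e+00) = 29.096955
iter 5: u=1.392242  f(a)=+0.000e+00  f'(a)=-2.173e+00  a ← 29.096955 − (+0.000e+00/-2.173e+00) = 29.096955
converged: |Δa| < 1e-12 after 5 iterations
sag = a·(cosh(S/(2a)) − 1) = 29.096955·(cosh(1.392242) − 1) = 33.059648
T_max/T_min = cosh(S/(2a)) = 2.136189

a=29.097 sag=33.060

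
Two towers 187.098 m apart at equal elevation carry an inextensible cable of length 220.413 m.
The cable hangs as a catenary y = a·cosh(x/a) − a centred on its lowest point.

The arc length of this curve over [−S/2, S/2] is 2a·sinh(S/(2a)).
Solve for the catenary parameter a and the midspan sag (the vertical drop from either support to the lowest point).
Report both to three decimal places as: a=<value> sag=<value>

a=92.830 sag=51.263

seed: a₀ = √(S³/(24(L−S))) = √(187.098³/(24·33.315)) = 90.506170
iter 1: u=1.033620  f(a)=+1.826e+00  f'(a)=-8.179e-01  a ← 90.506170 − (+1.826e+00/-8.179e-01) = 92.738192
iter 2: u=1.008743  f(a)=+6.971e-02  f'(a)=-7.565e-01  a ← 92.738192 − (+6.971e-02/-7.565e-01) = 92.830344
iter 3: u=1.007742  f(a)=+1.106e-04  f'(a)=-7.541e-01  a ← 92.830344 − (+1.106e-04/-7.541e-01) = 92.830491
iter 4: u=1.007740  f(a)=+2.793e-10  f'(a)=-7.541e-01  a ← 92.830491 − (+2.793e-10/-7.541e-01) = 92.830491
iter 5: u=1.007740  f(a)=+2.842e-14  f'(a)=-7.541e-01  a ← 92.830491 − (+2.842e-14/-7.541e-01) = 92.830491
converged: |Δa| < 1e-12 after 5 iterations
sag = a·(cosh(S/(2a)) − 1) = 92.830491·(cosh(1.007740) − 1) = 51.263134
T_max/T_min = cosh(S/(2a)) = 1.552223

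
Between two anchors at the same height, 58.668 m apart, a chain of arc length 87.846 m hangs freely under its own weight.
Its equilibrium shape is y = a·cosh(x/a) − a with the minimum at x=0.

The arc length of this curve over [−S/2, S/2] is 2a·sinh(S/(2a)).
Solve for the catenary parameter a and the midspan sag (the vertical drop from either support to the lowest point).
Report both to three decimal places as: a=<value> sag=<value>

seed: a₀ = √(S³/(24(L−S))) = √(58.668³/(24·29.178)) = 16.981207
iter 1: u=1.727439  f(a)=+4.676e+00  f'(a)=-4.578e+00  a ← 16.981207 − (+4.676e+00/-4.578e+00) = 18.002701
iter 2: u=1.629422  f(a)=+4.551e-01  f'(a)=-3.726e+00  a ← 18.002701 − (+4.551e-01/-3.726e+00) = 18.124853
iter 3: u=1.618441  f(a)=+5.339e-03  f'(a)=-3.639e+00  a ← 18.124853 − (+5.339e-03/-3.639e+00) = 18.126320
iter 4: u=1.618310  f(a)=+7.538e-07  f'(a)=-3.638e+00  a ← 18.126320 − (+7.538e-07/-3.638e+00) = 18.126320
iter 5: u=1.618310  f(a)=+1.421e-14  f'(a)=-3.638e+00  a ← 18.126320 − (+1.421e-14/-3.638e+00) = 18.126320
converged: |Δa| < 1e-12 after 5 iterations
sag = a·(cosh(S/(2a)) − 1) = 18.126320·(cosh(1.618310) − 1) = 29.389923
T_max/T_min = cosh(S/(2a)) = 2.621395

a=18.126 sag=29.390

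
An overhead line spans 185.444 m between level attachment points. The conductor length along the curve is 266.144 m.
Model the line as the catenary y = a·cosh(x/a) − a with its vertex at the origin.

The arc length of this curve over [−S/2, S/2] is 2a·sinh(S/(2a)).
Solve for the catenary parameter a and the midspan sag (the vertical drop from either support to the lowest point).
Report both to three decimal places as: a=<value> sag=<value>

seed: a₀ = √(S³/(24(L−S))) = √(185.444³/(24·80.700)) = 57.382147
iter 1: u=1.615868  f(a)=+1.121e+01  f'(a)=-3.619e+00  a ← 57.382147 − (+1.121e+01/-3.619e+00) = 60.480990
iter 2: u=1.533077  f(a)=+9.725e-01  f'(a)=-3.016e+00  a ← 60.480990 − (+9.725e-01/-3.016e+00) = 60.803426
iter 3: u=1.524947  f(a)=+8.848e-03  f'(a)=-2.962e+00  a ← 60.803426 − (+8.848e-03/-2.962e+00) = 60.806413
iter 4: u=1.524872  f(a)=+7.471e-07  f'(a)=-2.961e+00  a ← 60.806413 − (+7.471e-07/-2.961e+00) = 60.806414
iter 5: u=1.524872  f(a)=+5.684e-14  f'(a)=-2.961e+00  a ← 60.806414 − (+5.684e-14/-2.961e+00) = 60.806414
converged: |Δa| < 1e-12 after 5 iterations
sag = a·(cosh(S/(2a)) − 1) = 60.806414·(cosh(1.524872) − 1) = 85.500036
T_max/T_min = cosh(S/(2a)) = 2.406102

a=60.806 sag=85.500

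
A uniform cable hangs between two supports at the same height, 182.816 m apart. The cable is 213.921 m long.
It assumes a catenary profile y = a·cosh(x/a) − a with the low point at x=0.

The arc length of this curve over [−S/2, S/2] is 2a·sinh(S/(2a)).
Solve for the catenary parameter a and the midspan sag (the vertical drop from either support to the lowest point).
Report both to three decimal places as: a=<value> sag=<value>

a=92.693 sag=48.843

seed: a₀ = √(S³/(24(L−S))) = √(182.816³/(24·31.105)) = 90.469165
iter 1: u=1.010377  f(a)=+1.627e+00  f'(a)=-7.604e-01  a ← 90.469165 − (+1.627e+00/-7.604e-01) = 92.608492
iter 2: u=0.987037  f(a)=+5.949e-02  f'(a)=-7.057e-01  a ← 92.608492 − (+5.949e-02/-7.057e-01) = 92.692791
iter 3: u=0.986139  f(a)=+8.626e-05  f'(a)=-7.037e-01  a ← 92.692791 − (+8.626e-05/-7.037e-01) = 92.692914
iter 4: u=0.986138  f(a)=+1.819e-10  f'(a)=-7.037e-01  a ← 92.692914 − (+1.819e-10/-7.037e-01) = 92.692914
iter 5: u=0.986138  f(a)=+0.000e+00  f'(a)=-7.037e-01  a ← 92.692914 − (+0.000e+00/-7.037e-01) = 92.692914
converged: |Δa| < 1e-12 after 5 iterations
sag = a·(cosh(S/(2a)) − 1) = 92.692914·(cosh(0.986138) − 1) = 48.843388
T_max/T_min = cosh(S/(2a)) = 1.526938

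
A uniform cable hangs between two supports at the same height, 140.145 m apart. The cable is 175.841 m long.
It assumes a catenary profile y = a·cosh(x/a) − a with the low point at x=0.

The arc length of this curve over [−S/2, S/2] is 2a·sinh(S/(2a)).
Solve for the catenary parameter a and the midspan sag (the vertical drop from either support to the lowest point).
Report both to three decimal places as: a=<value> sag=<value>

seed: a₀ = √(S³/(24(L−S))) = √(140.145³/(24·35.696)) = 56.682763
iter 1: u=1.236222  f(a)=+2.829e+00  f'(a)=-1.463e+00  a ← 56.682763 − (+2.829e+00/-1.463e+00) = 58.616735
iter 2: u=1.195435  f(a)=+1.512e-01  f'(a)=-1.310e+00  a ← 58.616735 − (+1.512e-01/-1.310e+00) = 58.732165
iter 3: u=1.193086  f(a)=+4.862e-04  f'(a)=-1.302e+00  a ← 58.732165 − (+4.862e-04/-1.302e+00) = 58.732539
iter 4: u=1.193078  f(a)=+5.062e-09  f'(a)=-1.302e+00  a ← 58.732539 − (+5.062e-09/-1.302e+00) = 58.732539
iter 5: u=1.193078  f(a)=+2.842e-14  f'(a)=-1.302e+00  a ← 58.732539 − (+2.842e-14/-1.302e+00) = 58.732539
converged: |Δa| < 1e-12 after 5 iterations
sag = a·(cosh(S/(2a)) − 1) = 58.732539·(cosh(1.193078) − 1) = 47.000736
T_max/T_min = cosh(S/(2a)) = 1.800250

a=58.733 sag=47.001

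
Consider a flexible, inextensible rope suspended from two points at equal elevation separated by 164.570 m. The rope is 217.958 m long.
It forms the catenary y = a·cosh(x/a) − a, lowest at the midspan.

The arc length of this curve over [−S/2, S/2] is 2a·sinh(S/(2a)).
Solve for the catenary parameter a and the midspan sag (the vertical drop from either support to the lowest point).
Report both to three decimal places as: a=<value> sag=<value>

seed: a₀ = √(S³/(24(L−S))) = √(164.570³/(24·53.388)) = 58.979156
iter 1: u=1.395154  f(a)=+5.443e+00  f'(a)=-2.188e+00  a ← 58.979156 − (+5.443e+00/-2.188e+00) = 61.466735
iter 2: u=1.338692  f(a)=+3.633e-01  f'(a)=-1.905e+00  a ← 61.466735 − (+3.633e-01/-1.905e+00) = 61.657457
iter 3: u=1.334551  f(a)=+1.875e-03  f'(a)=-1.885e+00  a ← 61.657457 − (+1.875e-03/-1.885e+00) = 61.658451
iter 4: u=1.334529  f(a)=+5.048e-08  f'(a)=-1.885e+00  a ← 61.658451 − (+5.048e-08/-1.885e+00) = 61.658451
iter 5: u=1.334529  f(a)=+0.000e+00  f'(a)=-1.885e+00  a ← 61.658451 − (+0.000e+00/-1.885e+00) = 61.658451
converged: |Δa| < 1e-12 after 5 iterations
sag = a·(cosh(S/(2a)) − 1) = 61.658451·(cosh(1.334529) − 1) = 63.554116
T_max/T_min = cosh(S/(2a)) = 2.030745

a=61.658 sag=63.554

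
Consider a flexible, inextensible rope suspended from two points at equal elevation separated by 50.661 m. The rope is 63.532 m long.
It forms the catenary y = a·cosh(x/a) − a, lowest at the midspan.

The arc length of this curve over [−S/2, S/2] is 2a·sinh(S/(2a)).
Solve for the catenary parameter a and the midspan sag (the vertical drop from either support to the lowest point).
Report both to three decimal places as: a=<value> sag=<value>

a=21.256 sag=16.965

seed: a₀ = √(S³/(24(L−S))) = √(50.661³/(24·12.871)) = 20.516292
iter 1: u=1.234653  f(a)=+1.017e+00  f'(a)=-1.457e+00  a ← 20.516292 − (+1.017e+00/-1.457e+00) = 21.214710
iter 2: u=1.194006  f(a)=+5.426e-02  f'(a)=-1.305e+00  a ← 21.214710 − (+5.426e-02/-1.305e+00) = 21.256287
iter 3: u=1.191671  f(a)=+1.736e-04  f'(a)=-1.297e+00  a ← 21.256287 − (+1.736e-04/-1.297e+00) = 21.256421
iter 4: u=1.191663  f(a)=+1.789e-09  f'(a)=-1.297e+00  a ← 21.256421 − (+1.789e-09/-1.297e+00) = 21.256421
iter 5: u=1.191663  f(a)=+7.105e-15  f'(a)=-1.297e+00  a ← 21.256421 − (+7.105e-15/-1.297e+00) = 21.256421
converged: |Δa| < 1e-12 after 5 iterations
sag = a·(cosh(S/(2a)) − 1) = 21.256421·(cosh(1.191663) − 1) = 16.965486
T_max/T_min = cosh(S/(2a)) = 1.798135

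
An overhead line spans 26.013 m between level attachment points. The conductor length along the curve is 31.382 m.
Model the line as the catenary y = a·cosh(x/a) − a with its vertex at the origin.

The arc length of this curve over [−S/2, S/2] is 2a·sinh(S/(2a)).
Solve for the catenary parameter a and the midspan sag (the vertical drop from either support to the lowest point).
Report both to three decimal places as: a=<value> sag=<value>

a=12.034 sag=7.740

seed: a₀ = √(S³/(24(L−S))) = √(26.013³/(24·5.369)) = 11.687815
iter 1: u=1.112826  f(a)=+3.424e-01  f'(a)=-1.038e+00  a ← 11.687815 − (+3.424e-01/-1.038e+00) = 12.017805
iter 2: u=1.082269  f(a)=+1.504e-02  f'(a)=-9.483e-01  a ← 12.017805 − (+1.504e-02/-9.483e-01) = 12.033661
iter 3: u=1.080843  f(a)=+3.195e-05  f'(a)=-9.443e-01  a ← 12.033661 − (+3.195e-05/-9.443e-01) = 12.033695
iter 4: u=1.080840  f(a)=+1.449e-10  f'(a)=-9.443e-01  a ← 12.033695 − (+1.449e-10/-9.443e-01) = 12.033695
iter 5: u=1.080840  f(a)=-3.553e-15  f'(a)=-9.443e-01  a ← 12.033695 − (-3.553e-15/-9.443e-01) = 12.033695
converged: |Δa| < 1e-12 after 5 iterations
sag = a·(cosh(S/(2a)) − 1) = 12.033695·(cosh(1.080840) − 1) = 7.740462
T_max/T_min = cosh(S/(2a)) = 1.643232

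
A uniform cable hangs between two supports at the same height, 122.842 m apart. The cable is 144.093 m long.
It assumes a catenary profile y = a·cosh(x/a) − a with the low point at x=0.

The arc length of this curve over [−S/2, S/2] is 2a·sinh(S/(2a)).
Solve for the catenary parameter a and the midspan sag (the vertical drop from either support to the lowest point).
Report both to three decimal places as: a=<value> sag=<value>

a=61.793 sag=33.123

seed: a₀ = √(S³/(24(L−S))) = √(122.842³/(24·21.251)) = 60.287186
iter 1: u=1.018807  f(a)=+1.131e+00  f'(a)=-7.809e-01  a ← 60.287186 − (+1.131e+00/-7.809e-01) = 61.734870
iter 2: u=0.994916  f(a)=+4.200e-02  f'(a)=-7.239e-01  a ← 61.734870 − (+4.200e-02/-7.239e-01) = 61.792896
iter 3: u=0.993982  f(a)=+6.294e-05  f'(a)=-7.217e-01  a ← 61.792896 − (+6.294e-05/-7.217e-01) = 61.792983
iter 4: u=0.993980  f(a)=+1.418e-10  f'(a)=-7.217e-01  a ← 61.792983 − (+1.418e-10/-7.217e-01) = 61.792983
iter 5: u=0.993980  f(a)=+2.842e-14  f'(a)=-7.217e-01  a ← 61.792983 − (+2.842e-14/-7.217e-01) = 61.792983
converged: |Δa| < 1e-12 after 5 iterations
sag = a·(cosh(S/(2a)) − 1) = 61.792983·(cosh(0.993980) − 1) = 33.123143
T_max/T_min = cosh(S/(2a)) = 1.536034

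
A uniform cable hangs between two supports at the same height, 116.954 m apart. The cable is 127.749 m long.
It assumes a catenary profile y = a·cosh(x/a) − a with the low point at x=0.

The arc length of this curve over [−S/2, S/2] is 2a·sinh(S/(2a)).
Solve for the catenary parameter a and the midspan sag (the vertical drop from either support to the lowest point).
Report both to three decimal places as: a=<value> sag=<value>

a=79.644 sag=22.450

seed: a₀ = √(S³/(24(L−S))) = √(116.954³/(24·10.795)) = 78.578851
iter 1: u=0.744182  f(a)=+3.029e-01  f'(a)=-2.903e-01  a ← 78.578851 − (+3.029e-01/-2.903e-01) = 79.622305
iter 2: u=0.734430  f(a)=+6.139e-03  f'(a)=-2.786e-01  a ← 79.622305 − (+6.139e-03/-2.786e-01) = 79.644338
iter 3: u=0.734227  f(a)=+2.637e-06  f'(a)=-2.784e-01  a ← 79.644338 − (+2.637e-06/-2.784e-01) = 79.644347
iter 4: u=0.734227  f(a)=+4.832e-13  f'(a)=-2.784e-01  a ← 79.644347 − (+4.832e-13/-2.784e-01) = 79.644347
converged: |Δa| < 1e-12 after 4 iterations
sag = a·(cosh(S/(2a)) − 1) = 79.644347·(cosh(0.734227) − 1) = 22.449599
T_max/T_min = cosh(S/(2a)) = 1.281873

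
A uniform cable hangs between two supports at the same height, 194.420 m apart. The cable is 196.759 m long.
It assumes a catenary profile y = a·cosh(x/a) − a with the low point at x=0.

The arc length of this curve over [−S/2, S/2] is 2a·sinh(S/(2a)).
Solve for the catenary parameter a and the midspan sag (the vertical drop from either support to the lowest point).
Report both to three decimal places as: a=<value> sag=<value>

a=362.470 sag=13.114

seed: a₀ = √(S³/(24(L−S))) = √(194.420³/(24·2.339)) = 361.818423
iter 1: u=0.268671  f(a)=+8.456e-03  f'(a)=-1.302e-02  a ← 361.818423 − (+8.456e-03/-1.302e-02) = 362.467784
iter 2: u=0.268189  f(a)=+2.282e-05  f'(a)=-1.295e-02  a ← 362.467784 − (+2.282e-05/-1.295e-02) = 362.469546
iter 3: u=0.268188  f(a)=+1.671e-10  f'(a)=-1.295e-02  a ← 362.469546 − (+1.671e-10/-1.295e-02) = 362.469546
iter 4: u=0.268188  f(a)=+0.000e+00  f'(a)=-1.295e-02  a ← 362.469546 − (+0.000e+00/-1.295e-02) = 362.469546
converged: |Δa| < 1e-12 after 4 iterations
sag = a·(cosh(S/(2a)) − 1) = 362.469546·(cosh(0.268188) − 1) = 13.113598
T_max/T_min = cosh(S/(2a)) = 1.036178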